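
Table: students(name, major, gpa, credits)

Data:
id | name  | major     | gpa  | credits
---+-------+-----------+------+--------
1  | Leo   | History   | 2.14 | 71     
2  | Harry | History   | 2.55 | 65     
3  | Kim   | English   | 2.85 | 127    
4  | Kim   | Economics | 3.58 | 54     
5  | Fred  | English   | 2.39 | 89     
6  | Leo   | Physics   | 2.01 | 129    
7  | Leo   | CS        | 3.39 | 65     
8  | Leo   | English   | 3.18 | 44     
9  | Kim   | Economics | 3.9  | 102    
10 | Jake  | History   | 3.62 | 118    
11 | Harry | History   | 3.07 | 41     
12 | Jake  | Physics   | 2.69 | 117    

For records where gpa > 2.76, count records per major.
SELECT major, COUNT(*)
FROM students
WHERE gpa > 2.76
GROUP BY major

Note: WHERE filters rows before grouping.

Result:
  CS: 1
  Economics: 2
  English: 2
  History: 2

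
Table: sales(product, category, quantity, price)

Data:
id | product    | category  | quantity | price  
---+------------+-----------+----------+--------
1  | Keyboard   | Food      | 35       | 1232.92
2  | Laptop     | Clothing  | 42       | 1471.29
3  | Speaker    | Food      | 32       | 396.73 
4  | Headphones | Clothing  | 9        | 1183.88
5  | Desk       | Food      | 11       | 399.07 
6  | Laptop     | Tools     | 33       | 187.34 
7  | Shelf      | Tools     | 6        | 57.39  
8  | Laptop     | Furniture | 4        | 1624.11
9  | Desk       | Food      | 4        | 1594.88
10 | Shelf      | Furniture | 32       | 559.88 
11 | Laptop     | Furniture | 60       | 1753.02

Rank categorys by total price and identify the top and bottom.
SELECT category, SUM(price)
FROM sales
GROUP BY category
ORDER BY SUM(price)

All groups:
  Tools: 244.73
  Clothing: 2655.17
  Food: 3623.60
  Furniture: 3937.01

Highest: Furniture (3937.01)
Lowest: Tools (244.73)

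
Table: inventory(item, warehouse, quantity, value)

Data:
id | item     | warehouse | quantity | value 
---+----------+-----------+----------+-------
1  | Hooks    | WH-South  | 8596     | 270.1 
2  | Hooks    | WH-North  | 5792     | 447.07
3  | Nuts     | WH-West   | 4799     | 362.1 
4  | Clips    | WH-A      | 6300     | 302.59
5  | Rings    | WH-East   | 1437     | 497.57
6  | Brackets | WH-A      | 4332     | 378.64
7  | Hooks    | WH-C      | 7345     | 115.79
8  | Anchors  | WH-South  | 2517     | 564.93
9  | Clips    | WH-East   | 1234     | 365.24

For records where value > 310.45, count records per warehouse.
SELECT warehouse, COUNT(*)
FROM inventory
WHERE value > 310.45
GROUP BY warehouse

Note: WHERE filters rows before grouping.

Result:
  WH-A: 1
  WH-East: 2
  WH-North: 1
  WH-South: 1
  WH-West: 1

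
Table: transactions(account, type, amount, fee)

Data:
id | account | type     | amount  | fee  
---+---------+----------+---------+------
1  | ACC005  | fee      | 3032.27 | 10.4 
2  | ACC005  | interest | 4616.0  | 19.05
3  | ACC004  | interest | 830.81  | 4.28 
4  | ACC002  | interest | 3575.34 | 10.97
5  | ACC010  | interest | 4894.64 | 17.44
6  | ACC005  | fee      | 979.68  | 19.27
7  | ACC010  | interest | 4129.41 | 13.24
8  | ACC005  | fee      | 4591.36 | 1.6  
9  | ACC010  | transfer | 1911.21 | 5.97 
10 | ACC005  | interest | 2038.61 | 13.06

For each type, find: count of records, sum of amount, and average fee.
SELECT type,
       COUNT(*) as cnt,
       SUM(amount) as total_amount,
       AVG(fee) as avg_fee
FROM transactions
GROUP BY type

Result:
  fee: 3 records, 8603.31 total amount, 10.42 avg fee
  interest: 6 records, 20084.81 total amount, 13.01 avg fee
  transfer: 1 records, 1911.21 total amount, 5.97 avg fee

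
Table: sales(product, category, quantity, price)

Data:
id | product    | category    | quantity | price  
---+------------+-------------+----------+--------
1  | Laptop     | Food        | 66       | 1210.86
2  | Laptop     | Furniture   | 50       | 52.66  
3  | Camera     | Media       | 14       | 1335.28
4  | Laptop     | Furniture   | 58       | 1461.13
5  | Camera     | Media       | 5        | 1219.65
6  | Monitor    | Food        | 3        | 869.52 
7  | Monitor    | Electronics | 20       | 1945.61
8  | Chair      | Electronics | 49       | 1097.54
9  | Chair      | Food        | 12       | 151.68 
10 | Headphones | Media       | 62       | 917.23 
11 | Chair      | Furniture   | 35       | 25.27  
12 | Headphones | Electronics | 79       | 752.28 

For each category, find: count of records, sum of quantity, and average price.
SELECT category,
       COUNT(*) as cnt,
       SUM(quantity) as total_quantity,
       AVG(price) as avg_price
FROM sales
GROUP BY category

Result:
  Electronics: 3 records, 148 total quantity, 1265.14 avg price
  Food: 3 records, 81 total quantity, 744.02 avg price
  Furniture: 3 records, 143 total quantity, 513.02 avg price
  Media: 3 records, 81 total quantity, 1157.39 avg price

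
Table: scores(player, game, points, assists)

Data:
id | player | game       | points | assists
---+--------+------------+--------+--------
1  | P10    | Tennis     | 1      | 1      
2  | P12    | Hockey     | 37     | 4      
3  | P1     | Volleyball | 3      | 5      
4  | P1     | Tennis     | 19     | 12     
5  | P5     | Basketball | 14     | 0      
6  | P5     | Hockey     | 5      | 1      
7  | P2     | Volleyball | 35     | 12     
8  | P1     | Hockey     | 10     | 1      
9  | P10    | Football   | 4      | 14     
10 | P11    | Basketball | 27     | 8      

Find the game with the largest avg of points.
SELECT game, AVG(points) as val
FROM scores
GROUP BY game
ORDER BY val DESC
LIMIT 1

Result: Basketball with avg(points) = 20.50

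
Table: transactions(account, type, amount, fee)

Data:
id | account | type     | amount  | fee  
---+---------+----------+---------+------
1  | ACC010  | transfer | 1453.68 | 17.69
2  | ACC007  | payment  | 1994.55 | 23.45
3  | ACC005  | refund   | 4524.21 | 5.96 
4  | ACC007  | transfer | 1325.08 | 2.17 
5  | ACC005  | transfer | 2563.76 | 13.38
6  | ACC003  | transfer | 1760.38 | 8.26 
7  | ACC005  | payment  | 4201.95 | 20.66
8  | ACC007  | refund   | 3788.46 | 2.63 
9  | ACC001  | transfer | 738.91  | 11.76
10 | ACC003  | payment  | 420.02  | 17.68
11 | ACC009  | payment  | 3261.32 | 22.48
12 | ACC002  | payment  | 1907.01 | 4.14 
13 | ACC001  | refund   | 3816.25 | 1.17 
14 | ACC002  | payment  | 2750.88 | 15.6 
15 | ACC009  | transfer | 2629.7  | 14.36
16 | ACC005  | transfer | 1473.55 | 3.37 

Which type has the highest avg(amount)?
SELECT type, AVG(amount) as val
FROM transactions
GROUP BY type
ORDER BY val DESC
LIMIT 1

Result: refund with avg(amount) = 4042.97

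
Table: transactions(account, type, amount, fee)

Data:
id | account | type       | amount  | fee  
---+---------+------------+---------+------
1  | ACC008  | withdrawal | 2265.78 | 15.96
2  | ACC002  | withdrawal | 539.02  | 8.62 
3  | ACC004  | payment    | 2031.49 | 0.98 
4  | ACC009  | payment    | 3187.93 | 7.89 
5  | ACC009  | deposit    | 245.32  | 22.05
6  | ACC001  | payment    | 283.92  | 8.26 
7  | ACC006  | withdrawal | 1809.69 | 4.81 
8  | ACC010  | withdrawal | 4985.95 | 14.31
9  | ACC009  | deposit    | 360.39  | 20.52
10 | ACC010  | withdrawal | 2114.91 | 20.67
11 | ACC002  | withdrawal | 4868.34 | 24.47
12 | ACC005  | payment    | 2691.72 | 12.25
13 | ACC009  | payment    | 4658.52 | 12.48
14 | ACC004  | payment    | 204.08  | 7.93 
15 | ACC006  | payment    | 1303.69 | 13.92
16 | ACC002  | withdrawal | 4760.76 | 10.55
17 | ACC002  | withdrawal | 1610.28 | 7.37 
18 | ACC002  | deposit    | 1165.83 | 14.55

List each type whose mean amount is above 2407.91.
SELECT type, AVG(amount)
FROM transactions
GROUP BY type
HAVING AVG(amount) > 2407.91

Result:
  withdrawal: avg=2869.34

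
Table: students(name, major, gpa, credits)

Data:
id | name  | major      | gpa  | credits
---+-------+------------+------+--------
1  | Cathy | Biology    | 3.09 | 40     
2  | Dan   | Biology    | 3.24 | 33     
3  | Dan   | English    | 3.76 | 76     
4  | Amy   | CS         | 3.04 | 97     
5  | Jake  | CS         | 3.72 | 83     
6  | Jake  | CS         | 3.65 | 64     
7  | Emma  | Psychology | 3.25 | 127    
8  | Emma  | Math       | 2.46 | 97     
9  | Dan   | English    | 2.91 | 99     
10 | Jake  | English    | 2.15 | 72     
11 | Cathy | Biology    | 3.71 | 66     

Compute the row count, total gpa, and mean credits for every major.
SELECT major,
       COUNT(*) as cnt,
       SUM(gpa) as total_gpa,
       AVG(credits) as avg_credits
FROM students
GROUP BY major

Result:
  Biology: 3 records, 10.04 total gpa, 46.33 avg credits
  CS: 3 records, 10.41 total gpa, 81.33 avg credits
  English: 3 records, 8.82 total gpa, 82.33 avg credits
  Math: 1 records, 2.46 total gpa, 97.00 avg credits
  Psychology: 1 records, 3.25 total gpa, 127.00 avg credits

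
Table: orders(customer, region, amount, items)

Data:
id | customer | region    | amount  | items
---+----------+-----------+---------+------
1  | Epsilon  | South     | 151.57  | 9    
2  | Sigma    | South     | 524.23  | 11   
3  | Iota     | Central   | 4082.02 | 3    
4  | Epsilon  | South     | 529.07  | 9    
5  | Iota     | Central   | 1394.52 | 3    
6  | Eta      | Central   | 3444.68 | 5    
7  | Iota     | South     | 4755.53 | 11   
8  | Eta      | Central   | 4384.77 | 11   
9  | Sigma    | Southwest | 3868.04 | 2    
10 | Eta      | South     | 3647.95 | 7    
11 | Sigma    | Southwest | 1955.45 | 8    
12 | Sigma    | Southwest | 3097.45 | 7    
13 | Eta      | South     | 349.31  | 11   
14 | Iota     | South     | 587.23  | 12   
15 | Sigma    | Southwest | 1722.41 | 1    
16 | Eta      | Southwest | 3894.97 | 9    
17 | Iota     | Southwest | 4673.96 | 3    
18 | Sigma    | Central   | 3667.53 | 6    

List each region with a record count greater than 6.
SELECT region, COUNT(*) as cnt
FROM orders
GROUP BY region
HAVING COUNT(*) > 6

Result:
  South: 7

Note: HAVING filters groups after aggregation, WHERE filters rows before.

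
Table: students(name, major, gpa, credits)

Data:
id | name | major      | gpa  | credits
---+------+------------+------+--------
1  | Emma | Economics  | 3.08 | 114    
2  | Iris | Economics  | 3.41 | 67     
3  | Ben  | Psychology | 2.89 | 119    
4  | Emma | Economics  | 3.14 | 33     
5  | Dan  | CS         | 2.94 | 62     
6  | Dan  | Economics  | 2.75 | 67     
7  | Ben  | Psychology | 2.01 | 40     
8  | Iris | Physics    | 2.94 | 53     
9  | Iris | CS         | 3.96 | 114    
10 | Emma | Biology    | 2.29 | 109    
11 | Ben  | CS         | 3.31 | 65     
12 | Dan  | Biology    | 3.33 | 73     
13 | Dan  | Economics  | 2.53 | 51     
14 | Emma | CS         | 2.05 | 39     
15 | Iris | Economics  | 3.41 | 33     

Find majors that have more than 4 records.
SELECT major, COUNT(*) as cnt
FROM students
GROUP BY major
HAVING COUNT(*) > 4

Result:
  Economics: 6

Note: HAVING filters groups after aggregation, WHERE filters rows before.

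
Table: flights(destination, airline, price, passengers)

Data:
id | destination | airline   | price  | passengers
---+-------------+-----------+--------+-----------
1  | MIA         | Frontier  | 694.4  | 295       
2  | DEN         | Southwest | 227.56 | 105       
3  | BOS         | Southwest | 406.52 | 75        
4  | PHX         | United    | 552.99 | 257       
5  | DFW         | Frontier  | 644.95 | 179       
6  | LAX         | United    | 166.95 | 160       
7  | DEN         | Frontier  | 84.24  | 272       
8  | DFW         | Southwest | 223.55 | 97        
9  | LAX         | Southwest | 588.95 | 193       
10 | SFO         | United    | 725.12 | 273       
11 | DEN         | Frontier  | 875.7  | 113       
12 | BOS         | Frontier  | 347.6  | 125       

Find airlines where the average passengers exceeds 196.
SELECT airline, AVG(passengers)
FROM flights
GROUP BY airline
HAVING AVG(passengers) > 196

Result:
  Frontier: avg=196.80
  United: avg=230.00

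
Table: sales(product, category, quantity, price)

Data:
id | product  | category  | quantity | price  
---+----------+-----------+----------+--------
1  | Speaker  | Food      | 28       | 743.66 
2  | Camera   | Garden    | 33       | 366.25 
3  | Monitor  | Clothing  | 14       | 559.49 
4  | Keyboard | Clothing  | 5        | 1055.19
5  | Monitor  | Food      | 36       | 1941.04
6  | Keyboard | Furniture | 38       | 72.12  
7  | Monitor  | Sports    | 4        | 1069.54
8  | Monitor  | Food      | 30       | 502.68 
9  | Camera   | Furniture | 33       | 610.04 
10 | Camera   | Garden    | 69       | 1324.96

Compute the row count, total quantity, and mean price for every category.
SELECT category,
       COUNT(*) as cnt,
       SUM(quantity) as total_quantity,
       AVG(price) as avg_price
FROM sales
GROUP BY category

Result:
  Clothing: 2 records, 19 total quantity, 807.34 avg price
  Food: 3 records, 94 total quantity, 1062.46 avg price
  Furniture: 2 records, 71 total quantity, 341.08 avg price
  Garden: 2 records, 102 total quantity, 845.61 avg price
  Sports: 1 records, 4 total quantity, 1069.54 avg price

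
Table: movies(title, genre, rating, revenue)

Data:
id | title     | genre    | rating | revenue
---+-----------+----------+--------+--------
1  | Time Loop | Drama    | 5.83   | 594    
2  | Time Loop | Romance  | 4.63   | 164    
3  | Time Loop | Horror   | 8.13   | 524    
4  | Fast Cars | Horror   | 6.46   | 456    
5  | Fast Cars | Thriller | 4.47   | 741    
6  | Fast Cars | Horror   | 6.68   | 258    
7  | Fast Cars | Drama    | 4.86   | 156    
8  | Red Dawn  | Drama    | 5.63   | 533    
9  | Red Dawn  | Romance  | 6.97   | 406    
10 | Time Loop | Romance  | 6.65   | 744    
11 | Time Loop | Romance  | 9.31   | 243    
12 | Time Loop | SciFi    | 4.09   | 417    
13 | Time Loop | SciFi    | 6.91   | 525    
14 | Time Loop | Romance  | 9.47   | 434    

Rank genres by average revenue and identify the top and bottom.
SELECT genre, AVG(revenue)
FROM movies
GROUP BY genre
ORDER BY AVG(revenue)

All groups:
  Romance: 398.20
  Horror: 412.67
  Drama: 427.67
  SciFi: 471.00
  Thriller: 741.00

Highest: Thriller (741.00)
Lowest: Romance (398.20)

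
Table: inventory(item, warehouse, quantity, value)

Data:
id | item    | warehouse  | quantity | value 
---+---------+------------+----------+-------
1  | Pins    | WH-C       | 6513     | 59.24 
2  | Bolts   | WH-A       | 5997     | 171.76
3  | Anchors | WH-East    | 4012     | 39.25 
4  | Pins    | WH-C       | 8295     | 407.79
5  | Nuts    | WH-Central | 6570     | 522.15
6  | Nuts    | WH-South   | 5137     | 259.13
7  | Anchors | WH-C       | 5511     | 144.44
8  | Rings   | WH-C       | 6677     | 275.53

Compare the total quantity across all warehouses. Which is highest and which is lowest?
SELECT warehouse, SUM(quantity)
FROM inventory
GROUP BY warehouse
ORDER BY SUM(quantity)

All groups:
  WH-East: 4012
  WH-South: 5137
  WH-A: 5997
  WH-Central: 6570
  WH-C: 26996

Highest: WH-C (26996)
Lowest: WH-East (4012)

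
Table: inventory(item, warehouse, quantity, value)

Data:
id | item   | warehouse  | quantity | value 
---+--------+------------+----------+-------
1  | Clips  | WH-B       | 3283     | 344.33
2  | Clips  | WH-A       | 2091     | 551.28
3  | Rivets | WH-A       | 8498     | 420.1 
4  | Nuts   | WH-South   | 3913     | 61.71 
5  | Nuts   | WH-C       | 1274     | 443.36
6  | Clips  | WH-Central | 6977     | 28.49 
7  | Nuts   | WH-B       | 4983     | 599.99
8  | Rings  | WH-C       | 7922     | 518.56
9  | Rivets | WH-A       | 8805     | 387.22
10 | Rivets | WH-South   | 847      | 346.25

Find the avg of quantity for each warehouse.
SELECT warehouse, AVG(quantity) as result
FROM inventory
GROUP BY warehouse

Result:
  WH-A: 6464.67
  WH-B: 4133.00
  WH-C: 4598.00
  WH-Central: 6977.00
  WH-South: 2380.00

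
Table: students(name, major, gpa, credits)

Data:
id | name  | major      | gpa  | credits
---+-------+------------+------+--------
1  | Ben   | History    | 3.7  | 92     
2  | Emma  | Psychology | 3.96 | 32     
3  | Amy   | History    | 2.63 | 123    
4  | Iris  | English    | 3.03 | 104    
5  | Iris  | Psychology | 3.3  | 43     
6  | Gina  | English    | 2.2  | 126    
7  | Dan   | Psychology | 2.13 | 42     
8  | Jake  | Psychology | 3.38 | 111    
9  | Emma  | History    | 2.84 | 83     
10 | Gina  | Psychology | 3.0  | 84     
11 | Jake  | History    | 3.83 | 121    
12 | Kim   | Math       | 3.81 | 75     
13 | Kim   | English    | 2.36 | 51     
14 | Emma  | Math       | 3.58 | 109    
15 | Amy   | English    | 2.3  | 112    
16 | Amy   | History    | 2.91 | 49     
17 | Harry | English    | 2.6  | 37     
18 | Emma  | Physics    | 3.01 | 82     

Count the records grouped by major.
SELECT major, COUNT(*) as count
FROM students
GROUP BY major

Result:
  English: 5
  History: 5
  Math: 2
  Physics: 1
  Psychology: 5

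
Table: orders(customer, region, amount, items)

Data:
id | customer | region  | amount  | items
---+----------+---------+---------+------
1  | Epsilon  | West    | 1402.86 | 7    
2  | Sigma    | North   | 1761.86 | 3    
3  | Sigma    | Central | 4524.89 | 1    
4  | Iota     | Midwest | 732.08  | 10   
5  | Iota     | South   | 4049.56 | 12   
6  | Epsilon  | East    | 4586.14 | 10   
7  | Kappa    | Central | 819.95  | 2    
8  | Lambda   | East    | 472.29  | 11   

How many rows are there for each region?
SELECT region, COUNT(*) as count
FROM orders
GROUP BY region

Result:
  Central: 2
  East: 2
  Midwest: 1
  North: 1
  South: 1
  West: 1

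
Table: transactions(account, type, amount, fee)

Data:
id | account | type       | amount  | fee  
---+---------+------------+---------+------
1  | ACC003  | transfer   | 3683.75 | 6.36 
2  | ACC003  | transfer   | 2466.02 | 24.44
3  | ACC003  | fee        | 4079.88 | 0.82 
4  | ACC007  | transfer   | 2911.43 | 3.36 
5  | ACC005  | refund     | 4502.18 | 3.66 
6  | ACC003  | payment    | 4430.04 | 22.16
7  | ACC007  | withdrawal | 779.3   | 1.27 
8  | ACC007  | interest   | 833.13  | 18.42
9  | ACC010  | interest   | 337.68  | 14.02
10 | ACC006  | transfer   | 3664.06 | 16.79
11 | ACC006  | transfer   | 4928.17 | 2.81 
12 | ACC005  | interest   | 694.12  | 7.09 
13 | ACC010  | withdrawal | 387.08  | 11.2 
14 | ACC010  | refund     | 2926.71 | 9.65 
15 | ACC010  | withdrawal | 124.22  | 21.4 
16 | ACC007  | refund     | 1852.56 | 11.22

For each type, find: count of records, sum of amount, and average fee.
SELECT type,
       COUNT(*) as cnt,
       SUM(amount) as total_amount,
       AVG(fee) as avg_fee
FROM transactions
GROUP BY type

Result:
  fee: 1 records, 4079.88 total amount, 0.82 avg fee
  interest: 3 records, 1864.93 total amount, 13.18 avg fee
  payment: 1 records, 4430.04 total amount, 22.16 avg fee
  refund: 3 records, 9281.45 total amount, 8.18 avg fee
  transfer: 5 records, 17653.43 total amount, 10.75 avg fee
  withdrawal: 3 records, 1290.60 total amount, 11.29 avg fee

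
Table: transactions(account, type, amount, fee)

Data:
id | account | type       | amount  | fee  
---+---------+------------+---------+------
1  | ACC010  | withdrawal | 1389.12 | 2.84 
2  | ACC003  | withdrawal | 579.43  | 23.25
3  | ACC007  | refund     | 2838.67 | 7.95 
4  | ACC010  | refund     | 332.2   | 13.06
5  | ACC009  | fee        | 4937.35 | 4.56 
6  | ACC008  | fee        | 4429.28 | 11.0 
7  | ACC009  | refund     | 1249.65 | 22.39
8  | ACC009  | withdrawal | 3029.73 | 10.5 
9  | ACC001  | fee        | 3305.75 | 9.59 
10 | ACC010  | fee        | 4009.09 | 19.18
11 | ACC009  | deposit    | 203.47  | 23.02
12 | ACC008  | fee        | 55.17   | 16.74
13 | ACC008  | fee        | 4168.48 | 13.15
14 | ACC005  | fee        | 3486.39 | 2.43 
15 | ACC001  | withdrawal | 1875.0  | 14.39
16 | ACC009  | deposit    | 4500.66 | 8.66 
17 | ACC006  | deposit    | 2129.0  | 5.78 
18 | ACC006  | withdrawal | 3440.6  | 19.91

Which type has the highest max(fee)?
SELECT type, MAX(fee) as val
FROM transactions
GROUP BY type
ORDER BY val DESC
LIMIT 1

Result: withdrawal with max(fee) = 23.25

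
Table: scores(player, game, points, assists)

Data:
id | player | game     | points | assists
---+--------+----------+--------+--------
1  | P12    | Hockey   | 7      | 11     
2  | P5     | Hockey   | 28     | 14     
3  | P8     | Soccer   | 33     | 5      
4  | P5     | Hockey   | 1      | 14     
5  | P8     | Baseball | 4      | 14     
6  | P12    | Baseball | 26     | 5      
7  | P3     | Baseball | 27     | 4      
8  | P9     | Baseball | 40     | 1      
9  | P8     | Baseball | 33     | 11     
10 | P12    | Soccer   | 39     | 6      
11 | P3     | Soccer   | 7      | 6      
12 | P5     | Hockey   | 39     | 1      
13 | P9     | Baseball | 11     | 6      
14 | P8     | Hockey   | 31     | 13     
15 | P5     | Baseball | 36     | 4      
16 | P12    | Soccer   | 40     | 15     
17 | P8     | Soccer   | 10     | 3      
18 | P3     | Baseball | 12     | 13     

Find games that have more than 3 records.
SELECT game, COUNT(*) as cnt
FROM scores
GROUP BY game
HAVING COUNT(*) > 3

Result:
  Baseball: 8
  Hockey: 5
  Soccer: 5

Note: HAVING filters groups after aggregation, WHERE filters rows before.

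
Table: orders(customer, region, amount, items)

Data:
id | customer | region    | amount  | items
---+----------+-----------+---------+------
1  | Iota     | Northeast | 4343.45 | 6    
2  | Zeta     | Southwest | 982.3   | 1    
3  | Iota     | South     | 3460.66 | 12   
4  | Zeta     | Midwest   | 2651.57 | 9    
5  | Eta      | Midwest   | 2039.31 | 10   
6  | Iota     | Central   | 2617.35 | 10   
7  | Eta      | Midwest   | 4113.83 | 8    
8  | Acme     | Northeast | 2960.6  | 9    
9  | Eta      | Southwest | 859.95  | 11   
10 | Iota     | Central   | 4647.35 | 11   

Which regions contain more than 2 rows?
SELECT region, COUNT(*) as cnt
FROM orders
GROUP BY region
HAVING COUNT(*) > 2

Result:
  Midwest: 3

Note: HAVING filters groups after aggregation, WHERE filters rows before.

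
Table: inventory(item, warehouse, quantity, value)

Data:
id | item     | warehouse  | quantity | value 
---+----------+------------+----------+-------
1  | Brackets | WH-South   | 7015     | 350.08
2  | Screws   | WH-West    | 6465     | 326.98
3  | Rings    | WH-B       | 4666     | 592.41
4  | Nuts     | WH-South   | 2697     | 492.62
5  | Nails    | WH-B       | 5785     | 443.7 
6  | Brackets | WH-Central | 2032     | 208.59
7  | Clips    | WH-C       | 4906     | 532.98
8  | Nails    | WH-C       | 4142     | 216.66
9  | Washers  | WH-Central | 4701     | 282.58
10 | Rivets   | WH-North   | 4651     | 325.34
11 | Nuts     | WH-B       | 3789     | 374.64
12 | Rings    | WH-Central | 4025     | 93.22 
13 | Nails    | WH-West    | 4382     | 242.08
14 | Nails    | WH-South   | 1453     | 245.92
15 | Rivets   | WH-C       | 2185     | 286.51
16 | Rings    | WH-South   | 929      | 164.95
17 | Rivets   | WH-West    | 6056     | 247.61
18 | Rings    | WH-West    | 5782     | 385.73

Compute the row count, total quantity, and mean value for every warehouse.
SELECT warehouse,
       COUNT(*) as cnt,
       SUM(quantity) as total_quantity,
       AVG(value) as avg_value
FROM inventory
GROUP BY warehouse

Result:
  WH-B: 3 records, 14240 total quantity, 470.25 avg value
  WH-C: 3 records, 11233 total quantity, 345.38 avg value
  WH-Central: 3 records, 10758 total quantity, 194.80 avg value
  WH-North: 1 records, 4651 total quantity, 325.34 avg value
  WH-South: 4 records, 12094 total quantity, 313.39 avg value
  WH-West: 4 records, 22685 total quantity, 300.60 avg value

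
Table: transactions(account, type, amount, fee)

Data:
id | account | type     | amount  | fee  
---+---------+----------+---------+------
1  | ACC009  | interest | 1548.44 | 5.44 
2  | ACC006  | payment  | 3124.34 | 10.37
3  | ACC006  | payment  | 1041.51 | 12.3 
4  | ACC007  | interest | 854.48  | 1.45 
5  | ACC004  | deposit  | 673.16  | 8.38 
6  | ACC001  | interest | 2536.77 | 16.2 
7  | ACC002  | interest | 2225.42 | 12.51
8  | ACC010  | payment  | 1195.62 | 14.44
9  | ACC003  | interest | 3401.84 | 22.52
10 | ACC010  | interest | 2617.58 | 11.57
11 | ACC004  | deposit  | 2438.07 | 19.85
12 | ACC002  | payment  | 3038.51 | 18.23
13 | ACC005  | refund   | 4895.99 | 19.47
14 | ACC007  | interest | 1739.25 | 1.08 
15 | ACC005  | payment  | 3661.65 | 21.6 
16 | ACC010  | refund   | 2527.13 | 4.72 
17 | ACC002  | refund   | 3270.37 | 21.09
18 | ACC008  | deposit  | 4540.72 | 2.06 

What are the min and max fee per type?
SELECT type, MIN(fee), MAX(fee)
FROM transactions
GROUP BY type

Result:
  deposit: min=2.06, max=19.85
  interest: min=1.08, max=22.52
  payment: min=10.37, max=21.60
  refund: min=4.72, max=21.09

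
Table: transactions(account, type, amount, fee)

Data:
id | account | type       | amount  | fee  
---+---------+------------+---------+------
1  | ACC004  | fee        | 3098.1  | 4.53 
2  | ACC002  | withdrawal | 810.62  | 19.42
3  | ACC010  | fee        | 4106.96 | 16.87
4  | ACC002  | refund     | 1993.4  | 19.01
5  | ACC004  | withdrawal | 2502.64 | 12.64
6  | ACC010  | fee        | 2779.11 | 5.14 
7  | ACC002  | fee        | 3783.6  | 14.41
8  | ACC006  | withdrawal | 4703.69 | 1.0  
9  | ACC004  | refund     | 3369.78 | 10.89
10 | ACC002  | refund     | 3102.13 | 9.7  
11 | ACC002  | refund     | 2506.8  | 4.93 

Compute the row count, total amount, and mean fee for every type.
SELECT type,
       COUNT(*) as cnt,
       SUM(amount) as total_amount,
       AVG(fee) as avg_fee
FROM transactions
GROUP BY type

Result:
  fee: 4 records, 13767.77 total amount, 10.24 avg fee
  refund: 4 records, 10972.11 total amount, 11.13 avg fee
  withdrawal: 3 records, 8016.95 total amount, 11.02 avg fee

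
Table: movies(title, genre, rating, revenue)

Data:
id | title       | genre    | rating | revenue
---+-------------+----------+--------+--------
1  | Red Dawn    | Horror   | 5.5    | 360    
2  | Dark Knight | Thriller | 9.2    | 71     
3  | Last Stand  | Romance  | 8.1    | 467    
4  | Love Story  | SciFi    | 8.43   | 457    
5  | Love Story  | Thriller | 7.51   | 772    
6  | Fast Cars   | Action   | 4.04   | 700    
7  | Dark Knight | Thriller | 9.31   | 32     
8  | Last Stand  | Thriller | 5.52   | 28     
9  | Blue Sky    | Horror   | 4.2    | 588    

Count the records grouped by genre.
SELECT genre, COUNT(*) as count
FROM movies
GROUP BY genre

Result:
  Action: 1
  Horror: 2
  Romance: 1
  SciFi: 1
  Thriller: 4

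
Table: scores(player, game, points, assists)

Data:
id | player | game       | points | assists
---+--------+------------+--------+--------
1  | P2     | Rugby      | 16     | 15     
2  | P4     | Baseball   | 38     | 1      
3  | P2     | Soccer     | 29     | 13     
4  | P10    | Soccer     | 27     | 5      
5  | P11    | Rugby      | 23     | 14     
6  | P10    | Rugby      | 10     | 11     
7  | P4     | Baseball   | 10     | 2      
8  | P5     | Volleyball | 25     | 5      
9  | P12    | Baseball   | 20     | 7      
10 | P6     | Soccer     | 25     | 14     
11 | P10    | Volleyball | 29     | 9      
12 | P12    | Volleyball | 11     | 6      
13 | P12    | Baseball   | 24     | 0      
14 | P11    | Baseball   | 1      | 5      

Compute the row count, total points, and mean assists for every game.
SELECT game,
       COUNT(*) as cnt,
       SUM(points) as total_points,
       AVG(assists) as avg_assists
FROM scores
GROUP BY game

Result:
  Baseball: 5 records, 93 total points, 3.00 avg assists
  Rugby: 3 records, 49 total points, 13.33 avg assists
  Soccer: 3 records, 81 total points, 10.67 avg assists
  Volleyball: 3 records, 65 total points, 6.67 avg assists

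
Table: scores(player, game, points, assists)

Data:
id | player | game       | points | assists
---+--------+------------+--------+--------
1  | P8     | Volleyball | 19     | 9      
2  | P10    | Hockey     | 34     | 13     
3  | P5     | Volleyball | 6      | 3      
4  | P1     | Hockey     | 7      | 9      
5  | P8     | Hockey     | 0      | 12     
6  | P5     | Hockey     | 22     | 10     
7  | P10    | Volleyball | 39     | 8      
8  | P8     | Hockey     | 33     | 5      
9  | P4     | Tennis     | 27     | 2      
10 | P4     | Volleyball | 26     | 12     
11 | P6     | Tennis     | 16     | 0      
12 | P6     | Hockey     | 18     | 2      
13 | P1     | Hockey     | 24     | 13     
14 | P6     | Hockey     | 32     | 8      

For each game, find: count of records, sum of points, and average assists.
SELECT game,
       COUNT(*) as cnt,
       SUM(points) as total_points,
       AVG(assists) as avg_assists
FROM scores
GROUP BY game

Result:
  Hockey: 8 records, 170 total points, 9.00 avg assists
  Tennis: 2 records, 43 total points, 1.00 avg assists
  Volleyball: 4 records, 90 total points, 8.00 avg assists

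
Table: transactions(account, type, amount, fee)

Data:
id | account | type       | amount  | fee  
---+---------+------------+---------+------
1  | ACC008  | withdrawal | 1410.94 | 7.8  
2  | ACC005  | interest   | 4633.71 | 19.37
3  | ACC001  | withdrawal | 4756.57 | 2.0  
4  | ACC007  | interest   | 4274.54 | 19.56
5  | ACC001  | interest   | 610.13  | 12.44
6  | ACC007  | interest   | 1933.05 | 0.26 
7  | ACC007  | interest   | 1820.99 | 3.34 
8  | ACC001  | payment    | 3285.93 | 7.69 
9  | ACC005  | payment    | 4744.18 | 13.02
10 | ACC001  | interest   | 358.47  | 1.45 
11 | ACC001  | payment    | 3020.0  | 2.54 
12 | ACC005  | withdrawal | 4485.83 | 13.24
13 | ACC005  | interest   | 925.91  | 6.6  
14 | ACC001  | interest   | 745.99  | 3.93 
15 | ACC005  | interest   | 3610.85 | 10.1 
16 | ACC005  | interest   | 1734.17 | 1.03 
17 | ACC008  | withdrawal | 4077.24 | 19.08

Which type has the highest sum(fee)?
SELECT type, SUM(fee) as val
FROM transactions
GROUP BY type
ORDER BY val DESC
LIMIT 1

Result: interest with sum(fee) = 78.08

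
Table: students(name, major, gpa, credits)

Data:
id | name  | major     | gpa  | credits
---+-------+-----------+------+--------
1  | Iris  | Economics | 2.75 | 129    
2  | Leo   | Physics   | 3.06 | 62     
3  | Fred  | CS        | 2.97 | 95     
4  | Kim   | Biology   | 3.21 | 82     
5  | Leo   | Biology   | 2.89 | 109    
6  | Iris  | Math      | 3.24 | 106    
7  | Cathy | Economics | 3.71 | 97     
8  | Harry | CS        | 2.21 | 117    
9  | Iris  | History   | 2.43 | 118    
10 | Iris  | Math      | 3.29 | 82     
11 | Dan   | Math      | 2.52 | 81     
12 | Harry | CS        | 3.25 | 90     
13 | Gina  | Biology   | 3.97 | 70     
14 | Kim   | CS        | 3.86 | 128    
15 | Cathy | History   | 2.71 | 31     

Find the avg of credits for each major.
SELECT major, AVG(credits) as result
FROM students
GROUP BY major

Result:
  Biology: 87.00
  CS: 107.50
  Economics: 113.00
  History: 74.50
  Math: 89.67
  Physics: 62.00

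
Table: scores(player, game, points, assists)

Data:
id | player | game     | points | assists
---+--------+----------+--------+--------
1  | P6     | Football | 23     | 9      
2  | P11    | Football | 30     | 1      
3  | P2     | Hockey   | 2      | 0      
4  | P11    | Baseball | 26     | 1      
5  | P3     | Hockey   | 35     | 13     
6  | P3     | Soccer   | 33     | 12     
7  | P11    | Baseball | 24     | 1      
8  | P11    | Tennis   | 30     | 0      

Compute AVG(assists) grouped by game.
SELECT game, AVG(assists) as result
FROM scores
GROUP BY game

Result:
  Baseball: 1.00
  Football: 5.00
  Hockey: 6.50
  Soccer: 12.00
  Tennis: 0.00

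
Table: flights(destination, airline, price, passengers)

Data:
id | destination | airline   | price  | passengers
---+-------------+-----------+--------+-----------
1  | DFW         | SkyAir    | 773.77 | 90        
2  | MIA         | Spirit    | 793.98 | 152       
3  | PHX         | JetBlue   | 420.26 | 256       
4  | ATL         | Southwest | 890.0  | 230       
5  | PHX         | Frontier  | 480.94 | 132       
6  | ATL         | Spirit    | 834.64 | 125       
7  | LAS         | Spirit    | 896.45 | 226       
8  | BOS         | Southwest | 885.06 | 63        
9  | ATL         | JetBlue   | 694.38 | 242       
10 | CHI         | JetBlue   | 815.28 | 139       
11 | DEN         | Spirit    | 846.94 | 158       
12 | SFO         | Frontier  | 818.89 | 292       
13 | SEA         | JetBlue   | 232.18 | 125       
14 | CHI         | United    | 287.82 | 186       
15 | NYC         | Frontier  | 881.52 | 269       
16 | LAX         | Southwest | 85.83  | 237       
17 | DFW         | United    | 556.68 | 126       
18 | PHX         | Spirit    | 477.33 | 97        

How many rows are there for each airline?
SELECT airline, COUNT(*) as count
FROM flights
GROUP BY airline

Result:
  Frontier: 3
  JetBlue: 4
  SkyAir: 1
  Southwest: 3
  Spirit: 5
  United: 2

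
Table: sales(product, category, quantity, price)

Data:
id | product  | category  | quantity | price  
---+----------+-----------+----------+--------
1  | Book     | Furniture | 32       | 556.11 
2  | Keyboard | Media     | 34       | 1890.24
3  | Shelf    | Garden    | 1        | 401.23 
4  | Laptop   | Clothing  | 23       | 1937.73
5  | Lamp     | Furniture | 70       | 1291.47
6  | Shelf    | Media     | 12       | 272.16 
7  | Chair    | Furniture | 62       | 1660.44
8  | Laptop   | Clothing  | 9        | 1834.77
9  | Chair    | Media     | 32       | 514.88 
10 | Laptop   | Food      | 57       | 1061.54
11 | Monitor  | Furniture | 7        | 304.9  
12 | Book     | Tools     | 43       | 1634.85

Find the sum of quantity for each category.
SELECT category, SUM(quantity) as result
FROM sales
GROUP BY category

Result:
  Clothing: 32
  Food: 57
  Furniture: 171
  Garden: 1
  Media: 78
  Tools: 43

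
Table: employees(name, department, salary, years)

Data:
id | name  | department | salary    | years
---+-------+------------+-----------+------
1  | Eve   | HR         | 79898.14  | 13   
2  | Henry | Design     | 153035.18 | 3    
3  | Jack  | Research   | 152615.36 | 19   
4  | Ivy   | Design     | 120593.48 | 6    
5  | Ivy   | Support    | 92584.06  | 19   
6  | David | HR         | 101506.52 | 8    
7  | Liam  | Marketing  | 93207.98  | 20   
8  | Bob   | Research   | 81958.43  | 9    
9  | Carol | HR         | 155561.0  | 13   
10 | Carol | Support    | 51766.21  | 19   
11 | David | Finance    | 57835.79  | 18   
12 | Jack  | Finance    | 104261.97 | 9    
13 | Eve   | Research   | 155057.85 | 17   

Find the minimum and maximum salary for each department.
SELECT department, MIN(salary), MAX(salary)
FROM employees
GROUP BY department

Result:
  Design: min=120593.48, max=153035.18
  Finance: min=57835.79, max=104261.97
  HR: min=79898.14, max=155561.00
  Marketing: min=93207.98, max=93207.98
  Research: min=81958.43, max=155057.85
  Support: min=51766.21, max=92584.06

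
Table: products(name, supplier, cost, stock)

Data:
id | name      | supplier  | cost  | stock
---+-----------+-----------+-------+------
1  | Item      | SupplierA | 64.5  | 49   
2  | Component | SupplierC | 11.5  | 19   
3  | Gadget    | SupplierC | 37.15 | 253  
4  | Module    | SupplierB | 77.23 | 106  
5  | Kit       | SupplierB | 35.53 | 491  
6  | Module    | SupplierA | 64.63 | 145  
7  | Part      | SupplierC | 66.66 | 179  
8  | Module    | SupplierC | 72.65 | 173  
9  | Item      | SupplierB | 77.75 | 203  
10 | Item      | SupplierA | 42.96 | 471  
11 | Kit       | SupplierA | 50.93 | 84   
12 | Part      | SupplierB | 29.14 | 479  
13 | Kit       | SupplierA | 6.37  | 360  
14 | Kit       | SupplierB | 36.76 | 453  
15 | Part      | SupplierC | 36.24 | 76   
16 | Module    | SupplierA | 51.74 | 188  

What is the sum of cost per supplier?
SELECT supplier, SUM(cost) as result
FROM products
GROUP BY supplier

Result:
  SupplierA: 281.13
  SupplierB: 256.41
  SupplierC: 224.20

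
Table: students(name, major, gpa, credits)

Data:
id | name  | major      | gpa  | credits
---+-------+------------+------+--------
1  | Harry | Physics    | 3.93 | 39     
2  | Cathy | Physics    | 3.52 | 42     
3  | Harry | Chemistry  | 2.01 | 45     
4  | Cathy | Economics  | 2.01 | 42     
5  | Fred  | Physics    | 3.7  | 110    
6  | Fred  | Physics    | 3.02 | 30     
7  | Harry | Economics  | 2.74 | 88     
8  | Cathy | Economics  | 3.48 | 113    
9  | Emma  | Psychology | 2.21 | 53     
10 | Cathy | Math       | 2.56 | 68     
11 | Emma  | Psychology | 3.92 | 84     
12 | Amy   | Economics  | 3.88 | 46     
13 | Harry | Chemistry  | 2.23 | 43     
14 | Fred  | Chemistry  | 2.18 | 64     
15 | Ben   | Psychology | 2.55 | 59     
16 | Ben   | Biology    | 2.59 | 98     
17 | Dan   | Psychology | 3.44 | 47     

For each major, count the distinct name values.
SELECT major, COUNT(DISTINCT name)
FROM students
GROUP BY major

Result:
  Biology: 1 distinct
  Chemistry: 2 distinct
  Economics: 3 distinct
  Math: 1 distinct
  Physics: 3 distinct
  Psychology: 3 distinct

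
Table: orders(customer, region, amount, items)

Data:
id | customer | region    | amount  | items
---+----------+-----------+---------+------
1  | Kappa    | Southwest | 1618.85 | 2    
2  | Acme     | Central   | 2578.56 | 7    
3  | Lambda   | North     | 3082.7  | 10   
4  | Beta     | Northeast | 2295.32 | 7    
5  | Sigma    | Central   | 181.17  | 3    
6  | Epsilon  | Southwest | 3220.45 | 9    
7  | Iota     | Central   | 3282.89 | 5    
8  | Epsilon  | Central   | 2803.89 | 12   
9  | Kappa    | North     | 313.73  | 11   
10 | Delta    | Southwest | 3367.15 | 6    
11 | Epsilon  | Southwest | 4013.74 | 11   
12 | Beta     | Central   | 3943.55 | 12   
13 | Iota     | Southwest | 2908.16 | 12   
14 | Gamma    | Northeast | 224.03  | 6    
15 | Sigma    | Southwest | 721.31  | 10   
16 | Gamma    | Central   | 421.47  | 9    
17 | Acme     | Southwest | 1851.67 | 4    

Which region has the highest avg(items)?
SELECT region, AVG(items) as val
FROM orders
GROUP BY region
ORDER BY val DESC
LIMIT 1

Result: North with avg(items) = 10.50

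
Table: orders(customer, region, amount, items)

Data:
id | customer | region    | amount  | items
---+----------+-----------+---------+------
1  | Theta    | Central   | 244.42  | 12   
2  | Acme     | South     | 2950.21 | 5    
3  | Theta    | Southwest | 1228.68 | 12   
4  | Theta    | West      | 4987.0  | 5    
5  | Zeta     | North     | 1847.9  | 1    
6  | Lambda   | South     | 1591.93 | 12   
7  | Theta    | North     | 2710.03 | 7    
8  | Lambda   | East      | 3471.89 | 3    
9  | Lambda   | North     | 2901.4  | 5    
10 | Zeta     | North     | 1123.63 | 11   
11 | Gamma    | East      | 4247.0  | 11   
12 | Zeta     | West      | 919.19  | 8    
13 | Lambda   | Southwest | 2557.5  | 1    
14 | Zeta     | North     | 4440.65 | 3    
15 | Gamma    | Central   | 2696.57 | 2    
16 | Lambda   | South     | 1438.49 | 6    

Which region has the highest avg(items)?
SELECT region, AVG(items) as val
FROM orders
GROUP BY region
ORDER BY val DESC
LIMIT 1

Result: South with avg(items) = 7.67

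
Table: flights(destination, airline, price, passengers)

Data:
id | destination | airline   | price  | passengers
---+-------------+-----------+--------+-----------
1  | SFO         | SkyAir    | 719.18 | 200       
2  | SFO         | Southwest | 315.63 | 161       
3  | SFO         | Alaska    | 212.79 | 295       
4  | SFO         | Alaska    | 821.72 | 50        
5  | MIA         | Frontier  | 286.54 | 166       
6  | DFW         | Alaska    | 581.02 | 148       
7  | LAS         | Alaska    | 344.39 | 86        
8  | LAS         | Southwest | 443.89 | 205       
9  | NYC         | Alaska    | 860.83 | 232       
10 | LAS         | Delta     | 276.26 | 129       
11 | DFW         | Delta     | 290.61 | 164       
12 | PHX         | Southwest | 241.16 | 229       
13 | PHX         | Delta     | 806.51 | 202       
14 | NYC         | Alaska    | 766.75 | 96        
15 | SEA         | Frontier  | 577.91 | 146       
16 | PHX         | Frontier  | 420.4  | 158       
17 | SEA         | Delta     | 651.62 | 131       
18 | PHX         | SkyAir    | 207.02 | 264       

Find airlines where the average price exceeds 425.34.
SELECT airline, AVG(price)
FROM flights
GROUP BY airline
HAVING AVG(price) > 425.34

Result:
  Alaska: avg=597.92
  Delta: avg=506.25
  Frontier: avg=428.28
  SkyAir: avg=463.10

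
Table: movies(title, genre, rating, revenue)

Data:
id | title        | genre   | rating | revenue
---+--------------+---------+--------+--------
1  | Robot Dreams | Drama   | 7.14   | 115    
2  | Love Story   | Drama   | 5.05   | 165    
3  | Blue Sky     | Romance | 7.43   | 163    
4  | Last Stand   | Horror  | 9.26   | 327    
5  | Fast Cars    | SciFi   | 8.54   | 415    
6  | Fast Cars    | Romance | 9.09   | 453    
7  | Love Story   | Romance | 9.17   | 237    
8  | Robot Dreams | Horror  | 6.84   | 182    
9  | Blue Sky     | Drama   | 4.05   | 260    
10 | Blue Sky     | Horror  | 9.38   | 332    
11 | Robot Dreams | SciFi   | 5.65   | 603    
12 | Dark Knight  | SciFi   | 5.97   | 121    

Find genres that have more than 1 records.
SELECT genre, COUNT(*) as cnt
FROM movies
GROUP BY genre
HAVING COUNT(*) > 1

Result:
  Drama: 3
  Horror: 3
  Romance: 3
  SciFi: 3

Note: HAVING filters groups after aggregation, WHERE filters rows before.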